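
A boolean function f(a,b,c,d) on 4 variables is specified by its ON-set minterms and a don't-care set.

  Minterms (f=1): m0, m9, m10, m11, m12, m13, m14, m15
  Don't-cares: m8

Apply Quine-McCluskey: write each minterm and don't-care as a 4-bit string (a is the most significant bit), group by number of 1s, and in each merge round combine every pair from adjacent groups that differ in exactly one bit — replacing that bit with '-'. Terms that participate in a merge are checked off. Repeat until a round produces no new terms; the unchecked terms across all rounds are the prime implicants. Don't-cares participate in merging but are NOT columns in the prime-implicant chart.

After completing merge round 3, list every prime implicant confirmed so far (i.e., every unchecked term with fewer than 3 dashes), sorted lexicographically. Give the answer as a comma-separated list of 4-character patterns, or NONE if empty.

size-2^0 implicants → 0000(✓)  1000(✓)  1001(✓)  1010(✓)  1011(✓)  1100(✓)  1101(✓)  1110(✓)  1111(✓)
size-2^1 implicants → -000  1-00(✓)  1-01(✓)  1-10(✓)  1-11(✓)  10-0(✓)  10-1(✓)  100-(✓)  101-(✓)  11-0(✓)  11-1(✓)  110-(✓)  111-(✓)
size-2^2 implicants → 1--0(✓)  1--1(✓)  1-0-(✓)  1-1-(✓)  10--(✓)  11--(✓)
size-2^3 implicants → 1---
Unchecked terms (primes): -000, 1---

-000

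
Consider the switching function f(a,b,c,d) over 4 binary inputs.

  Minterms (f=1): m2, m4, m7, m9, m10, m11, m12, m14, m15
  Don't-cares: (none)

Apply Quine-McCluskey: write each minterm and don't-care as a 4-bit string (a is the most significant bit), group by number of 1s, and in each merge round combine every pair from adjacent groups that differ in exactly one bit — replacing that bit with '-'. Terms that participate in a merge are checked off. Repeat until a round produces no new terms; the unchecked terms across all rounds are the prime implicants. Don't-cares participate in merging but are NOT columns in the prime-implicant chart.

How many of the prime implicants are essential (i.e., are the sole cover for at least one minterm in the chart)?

4

size-2^0 implicants → 0010(✓)  0100(✓)  0111(✓)  1001(✓)  1010(✓)  1011(✓)  1100(✓)  1110(✓)  1111(✓)
size-2^1 implicants → -010  -100  -111  1-10(✓)  1-11(✓)  10-1  101-(✓)  11-0  111-(✓)
size-2^2 implicants → 1-1-
Unchecked terms (primes): -010, -100, -111, 1-1-, 10-1, 11-0
Minterm coverage:
  m2 ⊆ -010 [E]
  m4 ⊆ -100 [E]
  m7 ⊆ -111 [E]
  m9 ⊆ 10-1 [E]
  m10 ⊆ -010,1-1-
  m11 ⊆ 1-1-,10-1
  m12 ⊆ -100,11-0
  m14 ⊆ 1-1-,11-0
  m15 ⊆ -111,1-1-
E = {-010, -100, -111, 10-1}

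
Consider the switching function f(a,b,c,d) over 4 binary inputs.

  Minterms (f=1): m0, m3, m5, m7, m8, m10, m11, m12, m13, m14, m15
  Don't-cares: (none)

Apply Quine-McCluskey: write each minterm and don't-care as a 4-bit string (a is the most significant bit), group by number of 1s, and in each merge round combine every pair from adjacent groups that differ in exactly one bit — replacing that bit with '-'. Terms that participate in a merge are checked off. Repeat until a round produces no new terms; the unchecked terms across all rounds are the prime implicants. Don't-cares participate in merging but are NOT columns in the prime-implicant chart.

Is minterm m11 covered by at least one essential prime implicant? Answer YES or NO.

[col 0] 0000*, 0011*, 0101*, 0111*, 1000*, 1010*, 1011*, 1100*, 1101*, 1110*, 1111*
[col 1] -000, -011*, -101*, -111*, 0-11*, 01-1*, 1-00*, 1-10*, 1-11*, 10-0*, 101-*, 11-0*, 11-1*, 110-*, 111-*
[col 2] --11, -1-1, 1--0, 1-1-, 11--
Prime implicants: --11, -000, -1-1, 1--0, 1-1-, 11--
PI chart (minterm → PIs covering it):
  0 | -000  (sole → essential)
  3 | --11  (sole → essential)
  5 | -1-1  (sole → essential)
  7 | --11,-1-1
  8 | -000,1--0
  10 | 1--0,1-1-
  11 | --11,1-1-
  12 | 1--0,11--
  13 | -1-1,11--
  14 | 1--0,1-1-,11--
  15 | --11,-1-1,1-1-,11--
Essential prime implicants: --11, -000, -1-1

YES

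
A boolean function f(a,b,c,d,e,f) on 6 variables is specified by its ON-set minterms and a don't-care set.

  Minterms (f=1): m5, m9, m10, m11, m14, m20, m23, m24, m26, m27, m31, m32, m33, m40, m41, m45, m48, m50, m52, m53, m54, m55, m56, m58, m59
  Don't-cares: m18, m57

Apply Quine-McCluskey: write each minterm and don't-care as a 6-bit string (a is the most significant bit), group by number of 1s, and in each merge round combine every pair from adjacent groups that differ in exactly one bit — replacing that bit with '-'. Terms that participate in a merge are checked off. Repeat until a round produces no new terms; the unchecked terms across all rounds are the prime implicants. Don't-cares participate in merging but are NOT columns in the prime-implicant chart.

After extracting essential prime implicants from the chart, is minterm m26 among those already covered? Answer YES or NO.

YES

[col 0] 000101, 001001*, 001010*, 001011*, 001110*, 010010*, 010100*, 010111*, 011000*, 011010*, 011011*, 011111*, 100000*, 100001*, 101000*, 101001*, 101101*, 110000*, 110010*, 110100*, 110101*, 110110*, 110111*, 111000*, 111001*, 111010*, 111011*
[col 1] -01001, -10010*, -10100, -10111, -11000*, -11010*, -11011*, 0-1010*, 0-1011*, 001-10, 0010-1, 00101-*, 01-010*, 01-111, 011-11, 0110-0*, 01101-*, 1-0000*, 1-1000*, 1-1001*, 10-000*, 10-001*, 10000-*, 101-01, 10100-*, 11-000*, 11-010*, 110-00*, 110-10*, 1100-0*, 1101-0*, 1101-1*, 11010-*, 11011-*, 1110-0*, 1110-1*, 11100-*, 11101-*
[col 2] -1-010, -110-0, -1101-, 0-101-, 1--000, 1-100-, 10-00-, 11-0-0, 110--0, 1101--, 1110--
Prime implicants: -01001, -1-010, -10100, -10111, -110-0, -1101-, 0-101-, 000101, 001-10, 0010-1, 01-111, 011-11, 1--000, 1-100-, 10-00-, 101-01, 11-0-0, 110--0, 1101--, 1110--
PI chart (minterm → PIs covering it):
  5 | 000101  (sole → essential)
  9 | -01001,0010-1
  10 | 0-101-,001-10
  11 | 0-101-,0010-1
  14 | 001-10  (sole → essential)
  20 | -10100  (sole → essential)
  23 | -10111,01-111
  24 | -110-0  (sole → essential)
  26 | -1-010,-110-0,-1101-,0-101-
  27 | -1101-,0-101-,011-11
  31 | 01-111,011-11
  32 | 1--000,10-00-
  33 | 10-00-  (sole → essential)
  40 | 1--000,1-100-,10-00-
  41 | -01001,1-100-,10-00-,101-01
  45 | 101-01  (sole → essential)
  48 | 1--000,11-0-0,110--0
  50 | -1-010,11-0-0,110--0
  52 | -10100,110--0,1101--
  53 | 1101--  (sole → essential)
  54 | 110--0,1101--
  55 | -10111,1101--
  56 | -110-0,1--000,1-100-,11-0-0,1110--
  58 | -1-010,-110-0,-1101-,11-0-0,1110--
  59 | -1101-,1110--
Essential prime implicants: -10100, -110-0, 000101, 001-10, 10-00-, 101-01, 1101--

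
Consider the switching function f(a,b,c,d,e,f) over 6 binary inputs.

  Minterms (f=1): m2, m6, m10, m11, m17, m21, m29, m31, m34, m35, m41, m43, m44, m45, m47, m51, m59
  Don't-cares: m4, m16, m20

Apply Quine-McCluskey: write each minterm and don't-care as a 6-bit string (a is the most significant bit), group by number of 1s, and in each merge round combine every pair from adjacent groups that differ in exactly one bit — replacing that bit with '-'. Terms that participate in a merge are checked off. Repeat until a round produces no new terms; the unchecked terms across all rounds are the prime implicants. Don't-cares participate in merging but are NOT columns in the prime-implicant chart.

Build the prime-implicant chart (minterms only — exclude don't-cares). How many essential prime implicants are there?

5

Round 0: 000010✓ 000100✓ 000110✓ 001010✓ 001011✓ 010000✓ 010001✓ 010100✓ 010101✓ 011101✓ 011111✓ 100010✓ 100011✓ 101001✓ 101011✓ 101100✓ 101101✓ 101111✓ 110011✓ 111011✓
Round 1: -00010 -01011 0-0100 00-010 000-10 0001-0 00101- 01-101 010-00✓ 010-01✓ 01000-✓ 01010-✓ 0111-1 1-0011✓ 1-1011✓ 10-011✓ 10001- 101-01✓ 101-11✓ 1010-1✓ 1011-1✓ 10110- 11-011✓
Round 2: 010-0- 1--011 101--1
PIs = {-00010, -01011, 0-0100, 00-010, 000-10, 0001-0, 00101-, 01-101, 010-0-, 0111-1, 1--011, 10001-, 101--1, 10110-}
Coverage chart:
  m2: -00010,00-010,000-10
  m6: 000-10,0001-0
  m10: 00-010,00101-
  m11: -01011,00101-
  m17: 010-0- ←essential
  m21: 01-101,010-0-
  m29: 01-101,0111-1
  m31: 0111-1 ←essential
  m34: -00010,10001-
  m35: 1--011,10001-
  m41: 101--1 ←essential
  m43: -01011,1--011,101--1
  m44: 10110- ←essential
  m45: 101--1,10110-
  m47: 101--1 ←essential
  m51: 1--011 ←essential
  m59: 1--011 ←essential
Essential: 010-0-, 0111-1, 1--011, 101--1, 10110-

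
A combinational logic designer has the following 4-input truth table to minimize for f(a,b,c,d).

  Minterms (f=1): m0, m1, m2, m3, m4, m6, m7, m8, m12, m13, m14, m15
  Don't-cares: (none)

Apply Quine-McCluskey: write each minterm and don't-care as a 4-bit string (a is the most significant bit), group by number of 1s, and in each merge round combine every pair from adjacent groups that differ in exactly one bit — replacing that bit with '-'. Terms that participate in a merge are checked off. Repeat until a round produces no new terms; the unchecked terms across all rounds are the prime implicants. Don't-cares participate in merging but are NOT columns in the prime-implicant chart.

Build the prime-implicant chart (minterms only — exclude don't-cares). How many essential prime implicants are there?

3

size-2^0 implicants → 0000(✓)  0001(✓)  0010(✓)  0011(✓)  0100(✓)  0110(✓)  0111(✓)  1000(✓)  1100(✓)  1101(✓)  1110(✓)  1111(✓)
size-2^1 implicants → -000(✓)  -100(✓)  -110(✓)  -111(✓)  0-00(✓)  0-10(✓)  0-11(✓)  00-0(✓)  00-1(✓)  000-(✓)  001-(✓)  01-0(✓)  011-(✓)  1-00(✓)  11-0(✓)  11-1(✓)  110-(✓)  111-(✓)
size-2^2 implicants → --00  -1-0  -11-  0--0  0-1-  00--  11--
Unchecked terms (primes): --00, -1-0, -11-, 0--0, 0-1-, 00--, 11--
Minterm coverage:
  m0 ⊆ --00,0--0,00--
  m1 ⊆ 00-- [E]
  m2 ⊆ 0--0,0-1-,00--
  m3 ⊆ 0-1-,00--
  m4 ⊆ --00,-1-0,0--0
  m6 ⊆ -1-0,-11-,0--0,0-1-
  m7 ⊆ -11-,0-1-
  m8 ⊆ --00 [E]
  m12 ⊆ --00,-1-0,11--
  m13 ⊆ 11-- [E]
  m14 ⊆ -1-0,-11-,11--
  m15 ⊆ -11-,11--
E = {--00, 00--, 11--}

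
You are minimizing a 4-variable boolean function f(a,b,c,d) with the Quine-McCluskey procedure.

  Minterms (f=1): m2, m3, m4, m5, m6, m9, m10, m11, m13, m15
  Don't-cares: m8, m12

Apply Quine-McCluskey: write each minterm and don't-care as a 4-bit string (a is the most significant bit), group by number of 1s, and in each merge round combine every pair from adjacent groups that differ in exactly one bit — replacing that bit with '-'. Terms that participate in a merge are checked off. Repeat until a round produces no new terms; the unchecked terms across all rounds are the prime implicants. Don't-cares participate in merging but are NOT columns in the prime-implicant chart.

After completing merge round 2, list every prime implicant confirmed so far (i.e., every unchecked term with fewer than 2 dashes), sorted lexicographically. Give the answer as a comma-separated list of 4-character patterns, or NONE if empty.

Round 0: 0010✓ 0011✓ 0100✓ 0101✓ 0110✓ 1000✓ 1001✓ 1010✓ 1011✓ 1100✓ 1101✓ 1111✓
Round 1: -010✓ -011✓ -100✓ -101✓ 0-10 001-✓ 01-0 010-✓ 1-00✓ 1-01✓ 1-11✓ 10-0✓ 10-1✓ 100-✓ 101-✓ 11-1✓ 110-✓
Round 2: -01- -10- 1--1 1-0- 10--
PIs = {-01-, -10-, 0-10, 01-0, 1--1, 1-0-, 10--}

0-10, 01-0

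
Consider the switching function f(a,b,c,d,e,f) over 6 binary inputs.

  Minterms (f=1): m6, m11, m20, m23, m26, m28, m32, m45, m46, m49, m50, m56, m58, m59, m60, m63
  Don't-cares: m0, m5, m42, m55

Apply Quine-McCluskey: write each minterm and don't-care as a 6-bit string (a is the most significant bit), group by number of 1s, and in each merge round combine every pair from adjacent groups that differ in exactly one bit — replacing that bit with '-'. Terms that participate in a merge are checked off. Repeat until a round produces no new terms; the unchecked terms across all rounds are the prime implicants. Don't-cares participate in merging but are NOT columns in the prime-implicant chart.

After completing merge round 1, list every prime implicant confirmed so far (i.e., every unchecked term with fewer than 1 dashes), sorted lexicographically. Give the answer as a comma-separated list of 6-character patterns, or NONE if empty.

Round 0: 000000✓ 000101 000110 001011 010100✓ 010111✓ 011010✓ 011100✓ 100000✓ 101010✓ 101101 101110✓ 110001 110010✓ 110111✓ 111000✓ 111010✓ 111011✓ 111100✓ 111111✓
Round 1: -00000 -10111 -11010 -11100 01-100 1-1010 101-10 11-010 11-111 111-00 111-11 1110-0 11101-
PIs = {-00000, -10111, -11010, -11100, 000101, 000110, 001011, 01-100, 1-1010, 101-10, 101101, 11-010, 11-111, 110001, 111-00, 111-11, 1110-0, 11101-}

000101, 000110, 001011, 101101, 110001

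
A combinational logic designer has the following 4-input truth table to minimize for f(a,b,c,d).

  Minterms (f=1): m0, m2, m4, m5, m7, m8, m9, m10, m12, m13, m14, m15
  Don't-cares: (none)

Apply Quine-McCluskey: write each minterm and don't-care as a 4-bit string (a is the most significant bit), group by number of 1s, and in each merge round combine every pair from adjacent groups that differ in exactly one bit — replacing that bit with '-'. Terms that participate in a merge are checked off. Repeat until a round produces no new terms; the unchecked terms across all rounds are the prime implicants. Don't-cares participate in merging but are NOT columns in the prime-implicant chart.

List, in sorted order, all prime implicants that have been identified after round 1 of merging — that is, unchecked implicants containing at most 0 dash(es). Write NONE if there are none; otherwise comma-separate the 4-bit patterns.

NONE

size-2^0 implicants → 0000(✓)  0010(✓)  0100(✓)  0101(✓)  0111(✓)  1000(✓)  1001(✓)  1010(✓)  1100(✓)  1101(✓)  1110(✓)  1111(✓)
size-2^1 implicants → -000(✓)  -010(✓)  -100(✓)  -101(✓)  -111(✓)  0-00(✓)  00-0(✓)  01-1(✓)  010-(✓)  1-00(✓)  1-01(✓)  1-10(✓)  10-0(✓)  100-(✓)  11-0(✓)  11-1(✓)  110-(✓)  111-(✓)
size-2^2 implicants → --00  -0-0  -1-1  -10-  1--0  1-0-  11--
Unchecked terms (primes): --00, -0-0, -1-1, -10-, 1--0, 1-0-, 11--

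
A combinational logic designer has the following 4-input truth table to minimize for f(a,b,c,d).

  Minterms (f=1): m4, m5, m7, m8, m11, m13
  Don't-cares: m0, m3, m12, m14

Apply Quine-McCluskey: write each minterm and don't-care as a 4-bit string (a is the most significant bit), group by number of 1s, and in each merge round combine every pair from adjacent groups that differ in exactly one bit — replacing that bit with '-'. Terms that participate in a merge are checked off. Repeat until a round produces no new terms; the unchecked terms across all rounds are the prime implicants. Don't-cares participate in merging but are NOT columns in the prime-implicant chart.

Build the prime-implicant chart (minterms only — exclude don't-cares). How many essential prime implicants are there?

3

[col 0] 0000*, 0011*, 0100*, 0101*, 0111*, 1000*, 1011*, 1100*, 1101*, 1110*
[col 1] -000*, -011, -100*, -101*, 0-00*, 0-11, 01-1, 010-*, 1-00*, 11-0, 110-*
[col 2] --00, -10-
Prime implicants: --00, -011, -10-, 0-11, 01-1, 11-0
PI chart (minterm → PIs covering it):
  4 | --00,-10-
  5 | -10-,01-1
  7 | 0-11,01-1
  8 | --00  (sole → essential)
  11 | -011  (sole → essential)
  13 | -10-  (sole → essential)
Essential prime implicants: --00, -011, -10-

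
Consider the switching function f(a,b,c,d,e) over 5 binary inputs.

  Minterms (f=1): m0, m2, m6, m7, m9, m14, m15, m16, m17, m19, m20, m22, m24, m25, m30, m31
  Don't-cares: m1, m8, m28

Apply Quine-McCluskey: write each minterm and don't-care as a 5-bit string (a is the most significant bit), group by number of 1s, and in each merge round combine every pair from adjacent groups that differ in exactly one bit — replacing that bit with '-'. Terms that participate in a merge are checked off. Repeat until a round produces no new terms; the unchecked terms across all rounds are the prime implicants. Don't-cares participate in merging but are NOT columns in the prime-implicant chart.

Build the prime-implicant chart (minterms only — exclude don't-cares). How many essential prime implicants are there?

4

Round 0: 00000✓ 00001✓ 00010✓ 00110✓ 00111✓ 01000✓ 01001✓ 01110✓ 01111✓ 10000✓ 10001✓ 10011✓ 10100✓ 10110✓ 11000✓ 11001✓ 11100✓ 11110✓ 11111✓
Round 1: -0000✓ -0001✓ -0110✓ -1000✓ -1001✓ -1110✓ -1111✓ 0-000✓ 0-001✓ 0-110✓ 0-111✓ 00-10 000-0 0000-✓ 0011-✓ 0100-✓ 0111-✓ 1-000✓ 1-001✓ 1-100✓ 1-110✓ 10-00✓ 100-1 1000-✓ 101-0✓ 11-00✓ 1100-✓ 111-0✓ 1111-✓
Round 2: --000✓ --001✓ --110 -000-✓ -100-✓ -111- 0-00-✓ 0-11- 1--00 1-00-✓ 1-1-0
Round 3: --00-
PIs = {--00-, --110, -111-, 0-11-, 00-10, 000-0, 1--00, 1-1-0, 100-1}
Coverage chart:
  m0: --00-,000-0
  m2: 00-10,000-0
  m6: --110,0-11-,00-10
  m7: 0-11- ←essential
  m9: --00- ←essential
  m14: --110,-111-,0-11-
  m15: -111-,0-11-
  m16: --00-,1--00
  m17: --00-,100-1
  m19: 100-1 ←essential
  m20: 1--00,1-1-0
  m22: --110,1-1-0
  m24: --00-,1--00
  m25: --00- ←essential
  m30: --110,-111-,1-1-0
  m31: -111- ←essential
Essential: --00-, -111-, 0-11-, 100-1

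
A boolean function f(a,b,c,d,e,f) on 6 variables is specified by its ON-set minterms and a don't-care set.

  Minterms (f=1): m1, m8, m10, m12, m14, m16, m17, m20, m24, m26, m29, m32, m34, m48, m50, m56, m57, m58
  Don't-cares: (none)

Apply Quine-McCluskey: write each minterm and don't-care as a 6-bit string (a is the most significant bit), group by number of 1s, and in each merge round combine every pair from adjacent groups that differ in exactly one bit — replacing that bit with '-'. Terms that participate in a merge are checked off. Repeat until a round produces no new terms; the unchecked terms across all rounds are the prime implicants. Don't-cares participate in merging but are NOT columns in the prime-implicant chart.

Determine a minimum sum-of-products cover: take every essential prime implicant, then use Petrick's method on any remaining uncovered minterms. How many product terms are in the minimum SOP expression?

size-2^0 implicants → 000001(✓)  001000(✓)  001010(✓)  001100(✓)  001110(✓)  010000(✓)  010001(✓)  010100(✓)  011000(✓)  011010(✓)  011101  100000(✓)  100010(✓)  110000(✓)  110010(✓)  111000(✓)  111001(✓)  111010(✓)
size-2^1 implicants → -10000(✓)  -11000(✓)  -11010(✓)  0-0001  0-1000(✓)  0-1010(✓)  001-00(✓)  001-10(✓)  0010-0(✓)  0011-0(✓)  01-000(✓)  010-00  01000-  0110-0(✓)  1-0000(✓)  1-0010(✓)  1000-0(✓)  11-000(✓)  11-010(✓)  1100-0(✓)  1110-0(✓)  11100-
size-2^2 implicants → -1-000  -110-0  0-10-0  001--0  1-00-0  11-0-0
Unchecked terms (primes): -1-000, -110-0, 0-0001, 0-10-0, 001--0, 010-00, 01000-, 011101, 1-00-0, 11-0-0, 11100-
Minterm coverage:
  m1 ⊆ 0-0001 [E]
  m8 ⊆ 0-10-0,001--0
  m10 ⊆ 0-10-0,001--0
  m12 ⊆ 001--0 [E]
  m14 ⊆ 001--0 [E]
  m16 ⊆ -1-000,010-00,01000-
  m17 ⊆ 0-0001,01000-
  m20 ⊆ 010-00 [E]
  m24 ⊆ -1-000,-110-0,0-10-0
  m26 ⊆ -110-0,0-10-0
  m29 ⊆ 011101 [E]
  m32 ⊆ 1-00-0 [E]
  m34 ⊆ 1-00-0 [E]
  m48 ⊆ -1-000,1-00-0,11-0-0
  m50 ⊆ 1-00-0,11-0-0
  m56 ⊆ -1-000,-110-0,11-0-0,11100-
  m57 ⊆ 11100- [E]
  m58 ⊆ -110-0,11-0-0
E = {0-0001, 001--0, 010-00, 011101, 1-00-0, 11100-}
Petrick residual → -110-0
Cover = bcd'f' + a'c'd'e'f + a'b'cf' + a'bc'e'f' + a'bcde'f + ac'd'f' + abcd'e'  |cover|=7

7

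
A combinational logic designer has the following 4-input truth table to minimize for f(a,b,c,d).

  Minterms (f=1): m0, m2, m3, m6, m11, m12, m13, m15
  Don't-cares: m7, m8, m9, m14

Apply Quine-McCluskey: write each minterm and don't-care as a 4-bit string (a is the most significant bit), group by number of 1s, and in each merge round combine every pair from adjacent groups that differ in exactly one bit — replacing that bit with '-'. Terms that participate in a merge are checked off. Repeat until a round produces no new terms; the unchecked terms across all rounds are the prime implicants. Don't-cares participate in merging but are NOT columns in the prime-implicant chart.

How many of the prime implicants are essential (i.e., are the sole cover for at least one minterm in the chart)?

0

Round 0: 0000✓ 0010✓ 0011✓ 0110✓ 0111✓ 1000✓ 1001✓ 1011✓ 1100✓ 1101✓ 1110✓ 1111✓
Round 1: -000 -011✓ -110✓ -111✓ 0-10✓ 0-11✓ 00-0 001-✓ 011-✓ 1-00✓ 1-01✓ 1-11✓ 10-1✓ 100-✓ 11-0✓ 11-1✓ 110-✓ 111-✓
Round 2: --11 -11- 0-1- 1--1 1-0- 11--
PIs = {--11, -000, -11-, 0-1-, 00-0, 1--1, 1-0-, 11--}
Coverage chart:
  m0: -000,00-0
  m2: 0-1-,00-0
  m3: --11,0-1-
  m6: -11-,0-1-
  m11: --11,1--1
  m12: 1-0-,11--
  m13: 1--1,1-0-,11--
  m15: --11,-11-,1--1,11--
(no essential prime implicants)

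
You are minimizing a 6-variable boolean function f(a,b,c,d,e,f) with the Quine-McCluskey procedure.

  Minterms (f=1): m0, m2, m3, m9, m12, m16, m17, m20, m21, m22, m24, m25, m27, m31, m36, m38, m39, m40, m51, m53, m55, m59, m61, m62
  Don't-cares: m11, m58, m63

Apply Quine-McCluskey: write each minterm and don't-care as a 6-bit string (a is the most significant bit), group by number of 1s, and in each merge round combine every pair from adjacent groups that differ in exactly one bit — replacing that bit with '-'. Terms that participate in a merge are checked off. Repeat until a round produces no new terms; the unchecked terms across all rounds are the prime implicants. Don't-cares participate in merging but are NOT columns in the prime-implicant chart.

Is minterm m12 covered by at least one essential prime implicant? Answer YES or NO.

size-2^0 implicants → 000000(✓)  000010(✓)  000011(✓)  001001(✓)  001011(✓)  001100  010000(✓)  010001(✓)  010100(✓)  010101(✓)  010110(✓)  011000(✓)  011001(✓)  011011(✓)  011111(✓)  100100(✓)  100110(✓)  100111(✓)  101000  110011(✓)  110101(✓)  110111(✓)  111010(✓)  111011(✓)  111101(✓)  111110(✓)  111111(✓)
size-2^1 implicants → -10101  -11011(✓)  -11111(✓)  0-0000  0-1001(✓)  0-1011(✓)  00-011  0000-0  00001-  0010-1(✓)  01-000(✓)  01-001(✓)  010-00(✓)  010-01(✓)  01000-(✓)  0101-0  01010-(✓)  011-11(✓)  0110-1(✓)  01100-(✓)  1-0111  1001-0  10011-  11-011(✓)  11-101(✓)  11-111(✓)  110-11(✓)  1101-1(✓)  111-10(✓)  111-11(✓)  11101-(✓)  1111-1(✓)  11111-(✓)
size-2^2 implicants → -11-11  0-10-1  01-00-  010-0-  11--11  11-1-1  111-1-
Unchecked terms (primes): -10101, -11-11, 0-0000, 0-10-1, 00-011, 0000-0, 00001-, 001100, 01-00-, 010-0-, 0101-0, 1-0111, 1001-0, 10011-, 101000, 11--11, 11-1-1, 111-1-
Minterm coverage:
  m0 ⊆ 0-0000,0000-0
  m2 ⊆ 0000-0,00001-
  m3 ⊆ 00-011,00001-
  m9 ⊆ 0-10-1 [E]
  m12 ⊆ 001100 [E]
  m16 ⊆ 0-0000,01-00-,010-0-
  m17 ⊆ 01-00-,010-0-
  m20 ⊆ 010-0-,0101-0
  m21 ⊆ -10101,010-0-
  m22 ⊆ 0101-0 [E]
  m24 ⊆ 01-00- [E]
  m25 ⊆ 0-10-1,01-00-
  m27 ⊆ -11-11,0-10-1
  m31 ⊆ -11-11 [E]
  m36 ⊆ 1001-0 [E]
  m38 ⊆ 1001-0,10011-
  m39 ⊆ 1-0111,10011-
  m40 ⊆ 101000 [E]
  m51 ⊆ 11--11 [E]
  m53 ⊆ -10101,11-1-1
  m55 ⊆ 1-0111,11--11,11-1-1
  m59 ⊆ -11-11,11--11,111-1-
  m61 ⊆ 11-1-1 [E]
  m62 ⊆ 111-1- [E]
E = {-11-11, 0-10-1, 001100, 01-00-, 0101-0, 1001-0, 101000, 11--11, 11-1-1, 111-1-}

YES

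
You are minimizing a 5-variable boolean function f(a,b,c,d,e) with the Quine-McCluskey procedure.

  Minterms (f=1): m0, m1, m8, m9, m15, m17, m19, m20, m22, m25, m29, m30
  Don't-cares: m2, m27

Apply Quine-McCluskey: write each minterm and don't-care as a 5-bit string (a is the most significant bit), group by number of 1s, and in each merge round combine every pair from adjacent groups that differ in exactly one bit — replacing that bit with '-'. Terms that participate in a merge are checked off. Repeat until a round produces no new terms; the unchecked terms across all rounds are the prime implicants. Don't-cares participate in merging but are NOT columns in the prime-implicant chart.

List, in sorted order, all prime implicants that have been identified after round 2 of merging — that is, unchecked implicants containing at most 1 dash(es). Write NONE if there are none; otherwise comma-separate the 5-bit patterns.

000-0, 01111, 1-110, 101-0, 11-01

Round 0: 00000✓ 00001✓ 00010✓ 01000✓ 01001✓ 01111 10001✓ 10011✓ 10100✓ 10110✓ 11001✓ 11011✓ 11101✓ 11110✓
Round 1: -0001✓ -1001✓ 0-000✓ 0-001✓ 000-0 0000-✓ 0100-✓ 1-001✓ 1-011✓ 1-110 100-1✓ 101-0 11-01 110-1✓
Round 2: --001 0-00- 1-0-1
PIs = {--001, 0-00-, 000-0, 01111, 1-0-1, 1-110, 101-0, 11-01}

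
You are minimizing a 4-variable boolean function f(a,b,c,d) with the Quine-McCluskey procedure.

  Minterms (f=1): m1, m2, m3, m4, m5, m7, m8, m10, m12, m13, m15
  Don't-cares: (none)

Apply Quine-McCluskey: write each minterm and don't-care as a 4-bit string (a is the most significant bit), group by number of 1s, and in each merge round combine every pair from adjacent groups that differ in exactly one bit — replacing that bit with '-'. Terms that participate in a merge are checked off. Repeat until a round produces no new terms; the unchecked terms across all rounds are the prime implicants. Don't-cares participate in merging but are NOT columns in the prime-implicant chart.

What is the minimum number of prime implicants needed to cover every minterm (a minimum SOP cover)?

5

Round 0: 0001✓ 0010✓ 0011✓ 0100✓ 0101✓ 0111✓ 1000✓ 1010✓ 1100✓ 1101✓ 1111✓
Round 1: -010 -100✓ -101✓ -111✓ 0-01✓ 0-11✓ 00-1✓ 001- 01-1✓ 010-✓ 1-00 10-0 11-1✓ 110-✓
Round 2: -1-1 -10- 0--1
PIs = {-010, -1-1, -10-, 0--1, 001-, 1-00, 10-0}
Coverage chart:
  m1: 0--1 ←essential
  m2: -010,001-
  m3: 0--1,001-
  m4: -10- ←essential
  m5: -1-1,-10-,0--1
  m7: -1-1,0--1
  m8: 1-00,10-0
  m10: -010,10-0
  m12: -10-,1-00
  m13: -1-1,-10-
  m15: -1-1 ←essential
Essential: -1-1, -10-, 0--1
Petrick residual → -010, 1-00
Min cover (5 terms): b'cd' + bd + bc' + a'd + ac'd'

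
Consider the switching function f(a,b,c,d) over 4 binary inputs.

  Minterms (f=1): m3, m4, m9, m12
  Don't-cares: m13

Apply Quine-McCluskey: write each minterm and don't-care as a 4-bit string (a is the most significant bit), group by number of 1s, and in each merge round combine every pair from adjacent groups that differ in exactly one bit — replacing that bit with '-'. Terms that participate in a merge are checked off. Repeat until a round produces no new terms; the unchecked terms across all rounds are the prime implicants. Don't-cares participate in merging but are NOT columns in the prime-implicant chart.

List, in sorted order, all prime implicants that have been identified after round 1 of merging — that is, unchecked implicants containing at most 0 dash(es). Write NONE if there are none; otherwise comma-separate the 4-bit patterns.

0011

[col 0] 0011, 0100*, 1001*, 1100*, 1101*
[col 1] -100, 1-01, 110-
Prime implicants: -100, 0011, 1-01, 110-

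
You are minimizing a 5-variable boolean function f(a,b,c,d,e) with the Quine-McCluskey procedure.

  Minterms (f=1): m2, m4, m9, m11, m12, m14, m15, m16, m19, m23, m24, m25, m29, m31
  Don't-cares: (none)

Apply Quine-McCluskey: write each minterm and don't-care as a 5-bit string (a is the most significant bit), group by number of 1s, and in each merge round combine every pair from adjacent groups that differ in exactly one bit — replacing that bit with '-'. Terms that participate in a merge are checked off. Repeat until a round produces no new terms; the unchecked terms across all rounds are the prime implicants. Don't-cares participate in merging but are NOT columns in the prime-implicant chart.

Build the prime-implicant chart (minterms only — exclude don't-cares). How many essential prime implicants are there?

size-2^0 implicants → 00010  00100(✓)  01001(✓)  01011(✓)  01100(✓)  01110(✓)  01111(✓)  10000(✓)  10011(✓)  10111(✓)  11000(✓)  11001(✓)  11101(✓)  11111(✓)
size-2^1 implicants → -1001  -1111  0-100  01-11  010-1  011-0  0111-  1-000  1-111  10-11  11-01  1100-  111-1
Unchecked terms (primes): -1001, -1111, 0-100, 00010, 01-11, 010-1, 011-0, 0111-, 1-000, 1-111, 10-11, 11-01, 1100-, 111-1
Minterm coverage:
  m2 ⊆ 00010 [E]
  m4 ⊆ 0-100 [E]
  m9 ⊆ -1001,010-1
  m11 ⊆ 01-11,010-1
  m12 ⊆ 0-100,011-0
  m14 ⊆ 011-0,0111-
  m15 ⊆ -1111,01-11,0111-
  m16 ⊆ 1-000 [E]
  m19 ⊆ 10-11 [E]
  m23 ⊆ 1-111,10-11
  m24 ⊆ 1-000,1100-
  m25 ⊆ -1001,11-01,1100-
  m29 ⊆ 11-01,111-1
  m31 ⊆ -1111,1-111,111-1
E = {0-100, 00010, 1-000, 10-11}

4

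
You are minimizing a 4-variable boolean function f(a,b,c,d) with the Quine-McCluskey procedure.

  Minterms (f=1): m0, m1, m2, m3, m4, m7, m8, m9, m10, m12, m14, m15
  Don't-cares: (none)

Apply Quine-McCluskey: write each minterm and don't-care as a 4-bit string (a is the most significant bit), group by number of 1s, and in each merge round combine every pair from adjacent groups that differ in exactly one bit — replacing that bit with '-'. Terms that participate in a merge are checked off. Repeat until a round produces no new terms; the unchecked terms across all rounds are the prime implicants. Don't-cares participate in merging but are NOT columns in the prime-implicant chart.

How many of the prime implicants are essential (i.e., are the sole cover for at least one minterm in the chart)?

2

[col 0] 0000*, 0001*, 0010*, 0011*, 0100*, 0111*, 1000*, 1001*, 1010*, 1100*, 1110*, 1111*
[col 1] -000*, -001*, -010*, -100*, -111, 0-00*, 0-11, 00-0*, 00-1*, 000-*, 001-*, 1-00*, 1-10*, 10-0*, 100-*, 11-0*, 111-
[col 2] --00, -0-0, -00-, 00--, 1--0
Prime implicants: --00, -0-0, -00-, -111, 0-11, 00--, 1--0, 111-
PI chart (minterm → PIs covering it):
  0 | --00,-0-0,-00-,00--
  1 | -00-,00--
  2 | -0-0,00--
  3 | 0-11,00--
  4 | --00  (sole → essential)
  7 | -111,0-11
  8 | --00,-0-0,-00-,1--0
  9 | -00-  (sole → essential)
  10 | -0-0,1--0
  12 | --00,1--0
  14 | 1--0,111-
  15 | -111,111-
Essential prime implicants: --00, -00-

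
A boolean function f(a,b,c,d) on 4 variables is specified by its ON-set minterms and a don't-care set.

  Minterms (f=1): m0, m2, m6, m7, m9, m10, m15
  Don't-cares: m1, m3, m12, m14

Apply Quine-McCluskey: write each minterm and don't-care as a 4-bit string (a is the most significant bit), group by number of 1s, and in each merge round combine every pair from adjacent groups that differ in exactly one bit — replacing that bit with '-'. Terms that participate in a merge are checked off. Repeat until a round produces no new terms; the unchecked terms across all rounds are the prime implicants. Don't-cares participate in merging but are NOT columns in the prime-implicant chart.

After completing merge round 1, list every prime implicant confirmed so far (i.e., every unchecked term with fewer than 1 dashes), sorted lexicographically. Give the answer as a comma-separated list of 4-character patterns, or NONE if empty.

Round 0: 0000✓ 0001✓ 0010✓ 0011✓ 0110✓ 0111✓ 1001✓ 1010✓ 1100✓ 1110✓ 1111✓
Round 1: -001 -010✓ -110✓ -111✓ 0-10✓ 0-11✓ 00-0✓ 00-1✓ 000-✓ 001-✓ 011-✓ 1-10✓ 11-0 111-✓
Round 2: --10 -11- 0-1- 00--
PIs = {--10, -001, -11-, 0-1-, 00--, 11-0}

NONE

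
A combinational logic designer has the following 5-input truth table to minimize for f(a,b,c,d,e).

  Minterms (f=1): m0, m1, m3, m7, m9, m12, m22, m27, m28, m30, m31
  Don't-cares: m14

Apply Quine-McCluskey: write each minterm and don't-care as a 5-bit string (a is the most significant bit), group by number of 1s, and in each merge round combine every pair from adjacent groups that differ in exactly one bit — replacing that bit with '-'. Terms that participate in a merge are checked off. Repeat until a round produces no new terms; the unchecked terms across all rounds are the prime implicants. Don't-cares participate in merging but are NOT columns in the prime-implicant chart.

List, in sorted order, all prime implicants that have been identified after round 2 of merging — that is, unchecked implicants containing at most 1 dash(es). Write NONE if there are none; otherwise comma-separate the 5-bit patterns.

0-001, 00-11, 000-1, 0000-, 1-110, 11-11, 1111-

size-2^0 implicants → 00000(✓)  00001(✓)  00011(✓)  00111(✓)  01001(✓)  01100(✓)  01110(✓)  10110(✓)  11011(✓)  11100(✓)  11110(✓)  11111(✓)
size-2^1 implicants → -1100(✓)  -1110(✓)  0-001  00-11  000-1  0000-  011-0(✓)  1-110  11-11  111-0(✓)  1111-
size-2^2 implicants → -11-0
Unchecked terms (primes): -11-0, 0-001, 00-11, 000-1, 0000-, 1-110, 11-11, 1111-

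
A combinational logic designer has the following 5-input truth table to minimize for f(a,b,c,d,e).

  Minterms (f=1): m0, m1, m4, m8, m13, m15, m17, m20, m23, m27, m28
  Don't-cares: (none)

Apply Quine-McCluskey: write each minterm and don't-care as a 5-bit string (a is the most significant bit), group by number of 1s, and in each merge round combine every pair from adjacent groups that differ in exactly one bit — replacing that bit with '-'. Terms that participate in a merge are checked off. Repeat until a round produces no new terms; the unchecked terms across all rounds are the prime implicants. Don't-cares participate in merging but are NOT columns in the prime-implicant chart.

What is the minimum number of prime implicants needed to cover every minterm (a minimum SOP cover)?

size-2^0 implicants → 00000(✓)  00001(✓)  00100(✓)  01000(✓)  01101(✓)  01111(✓)  10001(✓)  10100(✓)  10111  11011  11100(✓)
size-2^1 implicants → -0001  -0100  0-000  00-00  0000-  011-1  1-100
Unchecked terms (primes): -0001, -0100, 0-000, 00-00, 0000-, 011-1, 1-100, 10111, 11011
Minterm coverage:
  m0 ⊆ 0-000,00-00,0000-
  m1 ⊆ -0001,0000-
  m4 ⊆ -0100,00-00
  m8 ⊆ 0-000 [E]
  m13 ⊆ 011-1 [E]
  m15 ⊆ 011-1 [E]
  m17 ⊆ -0001 [E]
  m20 ⊆ -0100,1-100
  m23 ⊆ 10111 [E]
  m27 ⊆ 11011 [E]
  m28 ⊆ 1-100 [E]
E = {-0001, 0-000, 011-1, 1-100, 10111, 11011}
Petrick residual → -0100
Cover = b'c'd'e + b'cd'e' + a'c'd'e' + a'bce + acd'e' + ab'cde + abc'de  |cover|=7

7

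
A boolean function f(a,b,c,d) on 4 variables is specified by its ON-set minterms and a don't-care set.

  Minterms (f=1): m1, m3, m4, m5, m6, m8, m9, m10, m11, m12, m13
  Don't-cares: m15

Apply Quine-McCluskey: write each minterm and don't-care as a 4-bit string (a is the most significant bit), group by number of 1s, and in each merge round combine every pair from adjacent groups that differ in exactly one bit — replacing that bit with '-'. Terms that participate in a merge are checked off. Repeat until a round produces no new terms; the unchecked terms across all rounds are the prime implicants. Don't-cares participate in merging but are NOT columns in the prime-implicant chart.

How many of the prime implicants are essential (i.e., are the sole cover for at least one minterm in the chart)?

3

size-2^0 implicants → 0001(✓)  0011(✓)  0100(✓)  0101(✓)  0110(✓)  1000(✓)  1001(✓)  1010(✓)  1011(✓)  1100(✓)  1101(✓)  1111(✓)
size-2^1 implicants → -001(✓)  -011(✓)  -100(✓)  -101(✓)  0-01(✓)  00-1(✓)  01-0  010-(✓)  1-00(✓)  1-01(✓)  1-11(✓)  10-0(✓)  10-1(✓)  100-(✓)  101-(✓)  11-1(✓)  110-(✓)
size-2^2 implicants → --01  -0-1  -10-  1--1  1-0-  10--
Unchecked terms (primes): --01, -0-1, -10-, 01-0, 1--1, 1-0-, 10--
Minterm coverage:
  m1 ⊆ --01,-0-1
  m3 ⊆ -0-1 [E]
  m4 ⊆ -10-,01-0
  m5 ⊆ --01,-10-
  m6 ⊆ 01-0 [E]
  m8 ⊆ 1-0-,10--
  m9 ⊆ --01,-0-1,1--1,1-0-,10--
  m10 ⊆ 10-- [E]
  m11 ⊆ -0-1,1--1,10--
  m12 ⊆ -10-,1-0-
  m13 ⊆ --01,-10-,1--1,1-0-
E = {-0-1, 01-0, 10--}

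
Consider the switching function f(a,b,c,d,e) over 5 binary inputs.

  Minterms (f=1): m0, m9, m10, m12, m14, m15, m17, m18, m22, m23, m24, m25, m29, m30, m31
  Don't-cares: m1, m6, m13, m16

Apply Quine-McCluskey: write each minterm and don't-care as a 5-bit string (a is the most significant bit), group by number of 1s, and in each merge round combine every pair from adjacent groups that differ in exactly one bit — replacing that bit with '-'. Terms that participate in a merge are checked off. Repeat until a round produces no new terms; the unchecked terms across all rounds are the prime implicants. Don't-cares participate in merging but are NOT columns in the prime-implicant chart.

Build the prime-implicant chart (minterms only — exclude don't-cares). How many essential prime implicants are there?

5

Round 0: 00000✓ 00001✓ 00110✓ 01001✓ 01010✓ 01100✓ 01101✓ 01110✓ 01111✓ 10000✓ 10001✓ 10010✓ 10110✓ 10111✓ 11000✓ 11001✓ 11101✓ 11110✓ 11111✓
Round 1: -0000✓ -0001✓ -0110✓ -1001✓ -1101✓ -1110✓ -1111✓ 0-001✓ 0-110✓ 0000-✓ 01-01✓ 01-10 011-0✓ 011-1✓ 0110-✓ 0111-✓ 1-000✓ 1-001✓ 1-110✓ 1-111✓ 10-10 100-0 1000-✓ 1011-✓ 11-01✓ 1100-✓ 111-1✓ 1111-✓
Round 2: --001 --110 -000- -1-01 -11-1 -111- 011-- 1-00- 1-11-
PIs = {--001, --110, -000-, -1-01, -11-1, -111-, 01-10, 011--, 1-00-, 1-11-, 10-10, 100-0}
Coverage chart:
  m0: -000- ←essential
  m9: --001,-1-01
  m10: 01-10 ←essential
  m12: 011-- ←essential
  m14: --110,-111-,01-10,011--
  m15: -11-1,-111-,011--
  m17: --001,-000-,1-00-
  m18: 10-10,100-0
  m22: --110,1-11-,10-10
  m23: 1-11- ←essential
  m24: 1-00- ←essential
  m25: --001,-1-01,1-00-
  m29: -1-01,-11-1
  m30: --110,-111-,1-11-
  m31: -11-1,-111-,1-11-
Essential: -000-, 01-10, 011--, 1-00-, 1-11-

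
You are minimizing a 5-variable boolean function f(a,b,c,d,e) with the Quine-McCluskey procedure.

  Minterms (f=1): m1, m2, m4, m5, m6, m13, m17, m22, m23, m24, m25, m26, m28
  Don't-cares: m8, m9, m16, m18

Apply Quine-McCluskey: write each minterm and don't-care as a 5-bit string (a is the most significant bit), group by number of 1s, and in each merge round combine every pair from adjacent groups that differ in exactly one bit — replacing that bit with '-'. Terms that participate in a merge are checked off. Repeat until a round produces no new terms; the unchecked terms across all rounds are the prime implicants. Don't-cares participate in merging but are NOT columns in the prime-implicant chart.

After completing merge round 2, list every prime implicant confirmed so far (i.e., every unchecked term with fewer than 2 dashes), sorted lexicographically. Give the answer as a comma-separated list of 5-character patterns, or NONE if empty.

Round 0: 00001✓ 00010✓ 00100✓ 00101✓ 00110✓ 01000✓ 01001✓ 01101✓ 10000✓ 10001✓ 10010✓ 10110✓ 10111✓ 11000✓ 11001✓ 11010✓ 11100✓
Round 1: -0001✓ -0010✓ -0110✓ -1000✓ -1001✓ 0-001✓ 0-101✓ 00-01✓ 00-10✓ 001-0 0010- 01-01✓ 0100-✓ 1-000✓ 1-001✓ 1-010✓ 10-10✓ 100-0✓ 1000-✓ 1011- 11-00 110-0✓ 1100-✓
Round 2: --001 -0-10 -100- 0--01 1-0-0 1-00-
PIs = {--001, -0-10, -100-, 0--01, 001-0, 0010-, 1-0-0, 1-00-, 1011-, 11-00}

001-0, 0010-, 1011-, 11-00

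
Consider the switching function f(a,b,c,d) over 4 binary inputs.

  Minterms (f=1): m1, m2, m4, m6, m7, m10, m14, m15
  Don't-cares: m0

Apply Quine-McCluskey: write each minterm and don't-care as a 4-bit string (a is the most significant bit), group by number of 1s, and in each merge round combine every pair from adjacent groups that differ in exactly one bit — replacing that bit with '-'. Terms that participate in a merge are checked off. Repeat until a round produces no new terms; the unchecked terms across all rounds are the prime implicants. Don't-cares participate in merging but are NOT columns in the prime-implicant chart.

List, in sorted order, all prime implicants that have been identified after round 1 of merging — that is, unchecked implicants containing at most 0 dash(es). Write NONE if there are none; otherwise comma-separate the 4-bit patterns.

NONE

[col 0] 0000*, 0001*, 0010*, 0100*, 0110*, 0111*, 1010*, 1110*, 1111*
[col 1] -010*, -110*, -111*, 0-00*, 0-10*, 00-0*, 000-, 01-0*, 011-*, 1-10*, 111-*
[col 2] --10, -11-, 0--0
Prime implicants: --10, -11-, 0--0, 000-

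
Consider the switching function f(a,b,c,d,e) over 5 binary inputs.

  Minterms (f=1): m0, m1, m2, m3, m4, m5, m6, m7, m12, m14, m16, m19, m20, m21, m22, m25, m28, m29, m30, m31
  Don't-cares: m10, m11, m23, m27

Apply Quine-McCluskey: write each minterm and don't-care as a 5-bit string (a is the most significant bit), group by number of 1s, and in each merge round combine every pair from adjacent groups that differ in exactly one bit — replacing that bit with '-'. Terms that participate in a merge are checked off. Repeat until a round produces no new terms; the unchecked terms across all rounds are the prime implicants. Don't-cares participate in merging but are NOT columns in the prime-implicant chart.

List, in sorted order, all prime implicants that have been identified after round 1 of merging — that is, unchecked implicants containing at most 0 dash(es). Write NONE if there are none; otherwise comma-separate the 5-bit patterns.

[col 0] 00000*, 00001*, 00010*, 00011*, 00100*, 00101*, 00110*, 00111*, 01010*, 01011*, 01100*, 01110*, 10000*, 10011*, 10100*, 10101*, 10110*, 10111*, 11001*, 11011*, 11100*, 11101*, 11110*, 11111*
[col 1] -0000*, -0011*, -0100*, -0101*, -0110*, -0111*, -1011*, -1100*, -1110*, 0-010*, 0-011*, 0-100*, 0-110*, 00-00*, 00-01*, 00-10*, 00-11*, 000-0*, 000-1*, 0000-*, 0001-*, 001-0*, 001-1*, 0010-*, 0011-*, 01-10*, 0101-*, 011-0*, 1-011*, 1-100*, 1-101*, 1-110*, 1-111*, 10-00*, 10-11*, 101-0*, 101-1*, 1010-*, 1011-*, 11-01*, 11-11*, 110-1*, 111-0*, 111-1*, 1110-*, 1111-*
[col 2] --011, --100*, --110*, -0-00, -0-11, -01-0*, -01-1*, -010-*, -011-*, -11-0*, 0--10, 0-01-, 0-1-0*, 00--0*, 00--1*, 00-0-*, 00-1-*, 000--*, 001--*, 1--11, 1-1-0*, 1-1-1*, 1-10-*, 1-11-*, 101--*, 11--1, 111--*
[col 3] --1-0, -01--, 00---, 1-1--
Prime implicants: --011, --1-0, -0-00, -0-11, -01--, 0--10, 0-01-, 00---, 1--11, 1-1--, 11--1

NONE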